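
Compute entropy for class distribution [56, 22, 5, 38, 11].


Probabilities: [56/132, 22/132, 5/132, 38/132, 11/132] ≈ [0.4242, 0.1667, 0.0379, 0.2879, 0.0833]
H = -((56/132)·log₂(56/132) + (22/132)·log₂(22/132) + (5/132)·log₂(5/132) + (38/132)·log₂(38/132) + (11/132)·log₂(11/132))
  = 1.9504 bits

1.9504 bits


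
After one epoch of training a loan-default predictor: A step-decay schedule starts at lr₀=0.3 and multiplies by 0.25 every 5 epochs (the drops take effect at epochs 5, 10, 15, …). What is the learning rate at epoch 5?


n_drops = ⌊5/5⌋ = 1
lr = 0.3·0.25^1 = 0.3·0.25 = 0.075

0.075


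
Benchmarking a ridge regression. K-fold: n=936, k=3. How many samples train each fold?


Fold size = 936/3 = 312
Training per fold = 936 - 312 = 624

624


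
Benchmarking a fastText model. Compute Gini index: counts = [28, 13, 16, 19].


Probabilities: [28/76, 13/76, 16/76, 19/76] ≈ [0.3684, 0.1711, 0.2105, 0.25]
Σpᵢ² = (784 + 169 + 256 + 361)/76² = 1570/5776
Gini = 1 - Σpᵢ² = 1 - 1570/5776 = 0.7282

0.7282


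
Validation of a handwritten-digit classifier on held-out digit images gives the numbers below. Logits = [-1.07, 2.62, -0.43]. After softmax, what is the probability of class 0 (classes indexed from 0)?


Exponentials: e^-1.07=0.343, e^2.62=13.7357, e^-0.43=0.6505
Sum = 14.7292
Softmax = [0.0233, 0.9325, 0.0442]
p[0] = 0.343/14.7292 = 0.0233

0.0233


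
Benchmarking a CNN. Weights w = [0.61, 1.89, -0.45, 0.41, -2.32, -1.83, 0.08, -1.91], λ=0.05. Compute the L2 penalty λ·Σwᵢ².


‖w‖₂² = (0.61)² + (1.89)² + (-0.45)² + (0.41)² + (-2.32)² + (-1.83)² + (0.08)² + (-1.91)²
     = 0.3721 + 3.5721 + 0.2025 + 0.1681 + 5.3824 + 3.3489 + 0.0064 + 3.6481
     = 16.7006
λ·‖w‖₂² = 0.05·16.7006 = 0.83503

0.83503


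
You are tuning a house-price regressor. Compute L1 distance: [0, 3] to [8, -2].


d = |0-8| + |3+ 2|
  = 8 + 5
  = 13

13


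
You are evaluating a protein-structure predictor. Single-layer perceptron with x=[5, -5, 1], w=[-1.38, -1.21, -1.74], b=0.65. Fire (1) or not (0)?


z = (5)·(-1.38) + (-5)·(-1.21) + (1)·(-1.74) + 0.65
  = -1.94
step(z) = 0 (z<0)

0


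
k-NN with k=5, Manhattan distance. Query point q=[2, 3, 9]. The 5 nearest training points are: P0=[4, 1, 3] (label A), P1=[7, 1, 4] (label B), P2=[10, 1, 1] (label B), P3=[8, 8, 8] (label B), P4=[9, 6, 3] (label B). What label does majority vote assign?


d(q,P0) = 10  (label A)
d(q,P1) = 12  (label B)
d(q,P2) = 18  (label B)
d(q,P3) = 12  (label B)
d(q,P4) = 16  (label B)
Votes: A=1, B=4
Majority → B

B


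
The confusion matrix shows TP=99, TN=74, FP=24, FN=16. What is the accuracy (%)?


Accuracy = (TP+TN)/(TP+TN+FP+FN)
= (99+74)/(213)
= 173/213 = 81.22%

81.22%


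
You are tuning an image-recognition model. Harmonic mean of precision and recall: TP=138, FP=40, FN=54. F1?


Precision = 138/178 = 0.7753
Recall = 138/192 = 0.7188
F1 = 2·P·R/(P+R) = 2·TP/(2·TP+FP+FN) = 276/(276+40+54) = 276/370 = 0.7459

0.7459


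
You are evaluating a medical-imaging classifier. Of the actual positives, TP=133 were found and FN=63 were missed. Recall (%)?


Recall = TP/(TP+FN)
= 133/(133+63)
= 133/196 = 67.86%

67.86%


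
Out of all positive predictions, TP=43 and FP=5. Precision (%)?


Precision = TP/(TP+FP)
= 43/(43+5)
= 43/48 = 89.58%

89.58%


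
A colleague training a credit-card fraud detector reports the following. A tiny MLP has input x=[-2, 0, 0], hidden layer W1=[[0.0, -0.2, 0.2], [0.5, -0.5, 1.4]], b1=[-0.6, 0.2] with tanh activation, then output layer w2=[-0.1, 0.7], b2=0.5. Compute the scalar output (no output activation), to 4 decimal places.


z1[0] = (0.0)·(-2) + (-0.2)·(0) + (0.2)·(0) - 0.6 = -0.6
z1[1] = (0.5)·(-2) + (-0.5)·(0) + (1.4)·(0) + 0.2 = -0.8
h = tanh(z1) = [-0.537, -0.664]
output = (-0.1)·(-0.537) + (0.7)·(-0.664) + 0.5 = 0.0889

0.0889


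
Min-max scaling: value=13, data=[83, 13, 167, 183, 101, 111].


min=13, max=183
(13-13)/(183-13) = 0/170 = 0.0

0.0


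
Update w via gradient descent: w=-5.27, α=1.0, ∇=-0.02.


w_new = w - α·∇
= -5.27 - 1.0·-0.02
= -5.27 + 0.02
= -5.25

-5.25


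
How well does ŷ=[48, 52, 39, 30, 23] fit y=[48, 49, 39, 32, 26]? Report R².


ȳ = 38.8
SS_res = Σ(y-ŷ)² = 22
SS_tot = Σ(y-ȳ)² = 398.8
R² = 1 - SS_res/SS_tot = 1 - 0.0552 = 0.9448

0.9448


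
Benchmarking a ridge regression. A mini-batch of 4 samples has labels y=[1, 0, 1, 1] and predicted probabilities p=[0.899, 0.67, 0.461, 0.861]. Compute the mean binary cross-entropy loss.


L[0] = -ln(0.899) = 0.1065
L[1] = -ln(1-0.67) = -ln(0.33) = 1.1087
L[2] = -ln(0.461) = 0.7744
L[3] = -ln(0.861) = 0.1497
mean = (0.1065 + 1.1087 + 0.7744 + 0.1497)/4 = 0.5348

0.5348


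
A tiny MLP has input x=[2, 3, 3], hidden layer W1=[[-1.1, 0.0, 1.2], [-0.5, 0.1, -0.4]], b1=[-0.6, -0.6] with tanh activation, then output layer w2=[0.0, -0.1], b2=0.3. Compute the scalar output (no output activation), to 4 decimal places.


z1[0] = (-1.1)·(2) + (0.0)·(3) + (1.2)·(3) - 0.6 = 0.8
z1[1] = (-0.5)·(2) + (0.1)·(3) + (-0.4)·(3) - 0.6 = -2.5
h = tanh(z1) = [0.664, -0.9866]
output = (0.0)·(0.664) + (-0.1)·(-0.9866) + 0.3 = 0.3987

0.3987


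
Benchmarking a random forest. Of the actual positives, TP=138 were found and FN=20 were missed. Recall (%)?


Recall = TP/(TP+FN)
= 138/(138+20)
= 138/158 = 87.34%

87.34%


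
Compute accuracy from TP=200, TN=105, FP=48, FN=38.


Accuracy = (TP+TN)/(TP+TN+FP+FN)
= (200+105)/(391)
= 305/391 = 78.01%

78.01%


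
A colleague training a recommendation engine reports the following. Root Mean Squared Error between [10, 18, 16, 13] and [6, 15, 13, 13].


MSE = 34/4 = 8.5
RMSE = √(34/4) = 2.9155

2.9155


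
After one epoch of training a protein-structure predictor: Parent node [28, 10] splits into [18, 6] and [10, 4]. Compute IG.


Parent = [28, 10], H_parent = 0.8315
H_left = 0.8113 (n=24), H_right = 0.8631 (n=14)
H_children = (24/38)·0.8113 + (14/38)·0.8631 = 0.8304
IG = 0.8315 - 0.8304 = 0.0011

0.0011


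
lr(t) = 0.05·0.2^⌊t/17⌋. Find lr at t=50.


n_drops = ⌊50/17⌋ = 2
lr = 0.05·0.2^2 = 0.05·0.04 = 0.002

0.002


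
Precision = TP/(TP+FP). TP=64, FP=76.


Precision = TP/(TP+FP)
= 64/(64+76)
= 64/140 = 45.71%

45.71%


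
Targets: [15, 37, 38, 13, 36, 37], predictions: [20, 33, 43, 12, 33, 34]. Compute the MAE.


Absolute errors: |15-20|=5, |37-33|=4, |38-43|=5, |13-12|=1, |36-33|=3, |37-34|=3
Sum = 21
MAE = 21/6 = 7/2

7/2


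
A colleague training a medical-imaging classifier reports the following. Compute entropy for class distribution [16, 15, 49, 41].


Probabilities: [16/121, 15/121, 49/121, 41/121] ≈ [0.1322, 0.124, 0.405, 0.3388]
H = -((16/121)·log₂(16/121) + (15/121)·log₂(15/121) + (49/121)·log₂(49/121) + (41/121)·log₂(41/121))
  = 1.8165 bits

1.8165 bits


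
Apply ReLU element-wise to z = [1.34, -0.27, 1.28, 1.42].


ReLU(1.34) = max(0, 1.34) = 1.34
ReLU(-0.27) = max(0, -0.27) = 0.0
ReLU(1.28) = max(0, 1.28) = 1.28
ReLU(1.42) = max(0, 1.42) = 1.42
result = [1.34, 0.0, 1.28, 1.42]

[1.34, 0.0, 1.28, 1.42]


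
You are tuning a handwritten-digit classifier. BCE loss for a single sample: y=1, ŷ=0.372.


BCE = -[y·ln(p) + (1-y)·ln(1-p)]
= -1·ln(0.372) - 0
= -ln(0.372) = 0.9889

0.9889


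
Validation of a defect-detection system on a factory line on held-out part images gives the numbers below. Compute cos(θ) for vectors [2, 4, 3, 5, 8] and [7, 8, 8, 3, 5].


A·B = 2·7 + 4·8 + 3·8 + 5·3 + 8·5 = 125
‖A‖ = √118 = 10.8628, ‖B‖ = √211 = 14.5258
cos = 125/(√118·√211) = 125/√24898 = 0.7922

0.7922


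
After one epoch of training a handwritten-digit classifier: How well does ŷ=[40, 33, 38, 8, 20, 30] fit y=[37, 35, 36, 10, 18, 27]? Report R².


ȳ = 27.1667
SS_res = Σ(y-ŷ)² = 34
SS_tot = Σ(y-ȳ)² = 614.83
R² = 1 - SS_res/SS_tot = 1 - 0.0553 = 0.9447

0.9447


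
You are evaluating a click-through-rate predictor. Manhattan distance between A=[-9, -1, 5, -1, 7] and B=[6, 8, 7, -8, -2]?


d = |-9-6| + |-1-8| + |5-7| + |-1+ 8| + |7+ 2|
  = 15 + 9 + 2 + 7 + 9
  = 42

42


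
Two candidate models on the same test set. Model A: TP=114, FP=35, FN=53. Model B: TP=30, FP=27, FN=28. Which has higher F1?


Model A: P=114/149=0.7651, R=114/167=0.6826, F1=2PR/(P+R)=2TP/(2TP+FP+FN)=228/316=0.7215
Model B: P=30/57=0.5263, R=30/58=0.5172, F1=2PR/(P+R)=2TP/(2TP+FP+FN)=60/115=0.5217
0.7215 > 0.5217 → Model A

Model A


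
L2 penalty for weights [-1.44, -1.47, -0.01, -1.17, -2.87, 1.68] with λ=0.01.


‖w‖₂² = (-1.44)² + (-1.47)² + (-0.01)² + (-1.17)² + (-2.87)² + (1.68)²
     = 2.0736 + 2.1609 + 0.0001 + 1.3689 + 8.2369 + 2.8224
     = 16.6628
λ·‖w‖₂² = 0.01·16.6628 = 0.166628

0.166628


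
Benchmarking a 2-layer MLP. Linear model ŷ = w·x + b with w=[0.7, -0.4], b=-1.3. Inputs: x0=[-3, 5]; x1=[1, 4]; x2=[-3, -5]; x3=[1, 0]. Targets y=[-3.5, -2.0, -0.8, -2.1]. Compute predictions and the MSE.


ŷ0 = (0.7)·(-3) + (-0.4)·(5) - 1.3 = -5.4
ŷ1 = (0.7)·(1) + (-0.4)·(4) - 1.3 = -2.2
ŷ2 = (0.7)·(-3) + (-0.4)·(-5) - 1.3 = -1.4
ŷ3 = (0.7)·(1) + (-0.4)·(0) - 1.3 = -0.6
errors² = [3.61, 0.04, 0.36, 2.25]
MSE = 6.2600/4 = 1.565

1.565


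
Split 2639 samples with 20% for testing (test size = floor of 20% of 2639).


Test = ⌊2639·20/100⌋ = 527
Train = 2639 - 527 = 2112

Train: 2112, Test: 527


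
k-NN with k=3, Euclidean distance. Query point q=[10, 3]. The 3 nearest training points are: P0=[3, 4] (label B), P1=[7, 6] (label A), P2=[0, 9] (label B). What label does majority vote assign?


d(q,P0) = 7.0711  (label B)
d(q,P1) = 4.2426  (label A)
d(q,P2) = 11.6619  (label B)
Votes: A=1, B=2
Majority → B

B


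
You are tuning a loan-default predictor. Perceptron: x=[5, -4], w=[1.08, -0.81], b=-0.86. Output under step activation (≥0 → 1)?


z = (5)·(1.08) + (-4)·(-0.81) - 0.86
  = 7.78
step(z) = 1 (z≥0)

1


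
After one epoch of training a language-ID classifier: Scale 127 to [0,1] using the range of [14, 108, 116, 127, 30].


min=14, max=127
(127-14)/(127-14) = 113/113 = 1.0

1.0


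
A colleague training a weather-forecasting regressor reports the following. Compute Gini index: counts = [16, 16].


Probabilities: [16/32, 16/32] ≈ [0.5, 0.5]
Σpᵢ² = (256 + 256)/32² = 512/1024
Gini = 1 - Σpᵢ² = 1 - 512/1024 = 0.5

0.5


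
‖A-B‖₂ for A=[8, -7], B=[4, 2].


d = √((8-4)² + (-7-2)²)
  = √(16 + 81)
  = √97 = 9.8489

9.8489


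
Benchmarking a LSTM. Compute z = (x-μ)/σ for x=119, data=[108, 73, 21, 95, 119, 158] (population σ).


μ = 95.6667, σ = 42.1729
z = (119 - 95.6667)/42.1729 = 0.5533

0.5533


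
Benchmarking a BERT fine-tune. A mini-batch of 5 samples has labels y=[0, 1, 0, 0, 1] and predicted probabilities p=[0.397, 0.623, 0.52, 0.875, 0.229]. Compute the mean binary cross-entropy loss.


L[0] = -ln(1-0.397) = -ln(0.603) = 0.5058
L[1] = -ln(0.623) = 0.4732
L[2] = -ln(1-0.52) = -ln(0.48) = 0.734
L[3] = -ln(1-0.875) = -ln(0.125) = 2.0794
L[4] = -ln(0.229) = 1.474
mean = (0.5058 + 0.4732 + 0.734 + 2.0794 + 1.474)/5 = 1.0533

1.0533


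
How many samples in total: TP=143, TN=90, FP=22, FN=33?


Total = TP + TN + FP + FN
= 143 + 90 + 22 + 33
= 288
(Predicted positive: 165, predicted negative: 123)

288


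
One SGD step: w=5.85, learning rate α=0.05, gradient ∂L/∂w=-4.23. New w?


w_new = w - α·∇
= 5.85 - 0.05·-4.23
= 5.85 + 0.2115
= 6.0615

6.0615


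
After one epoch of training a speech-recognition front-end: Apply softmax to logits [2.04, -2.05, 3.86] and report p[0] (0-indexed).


Exponentials: e^2.04=7.6906, e^-2.05=0.1287, e^3.86=47.4654
Sum = 55.2847
Softmax = [0.1391, 0.0023, 0.8586]
p[0] = 7.6906/55.2847 = 0.1391

0.1391


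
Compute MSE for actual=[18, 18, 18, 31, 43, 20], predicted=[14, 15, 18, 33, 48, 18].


Squared errors: (18-14)²=16, (18-15)²=9, (18-18)²=0, (31-33)²=4, (43-48)²=25, (20-18)²=4
Sum = 58
MSE = 58/6 = 29/3

29/3


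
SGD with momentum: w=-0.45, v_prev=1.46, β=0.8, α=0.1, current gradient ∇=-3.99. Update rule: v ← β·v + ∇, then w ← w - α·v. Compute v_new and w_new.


v_new = 0.8·1.46 - 3.99 = 1.168 - 3.99 = -2.822
w_new = -0.45 - 0.1·-2.822 = -0.45 + 0.2822 = -0.1678

v_new=-2.822, w_new=-0.1678


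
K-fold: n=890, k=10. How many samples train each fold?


Fold size = 890/10 = 89
Training per fold = 890 - 89 = 801

801


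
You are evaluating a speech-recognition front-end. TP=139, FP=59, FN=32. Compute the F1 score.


Precision = 139/198 = 0.702
Recall = 139/171 = 0.8129
F1 = 2·P·R/(P+R) = 2·TP/(2·TP+FP+FN) = 278/(278+59+32) = 278/369 = 0.7534

0.7534


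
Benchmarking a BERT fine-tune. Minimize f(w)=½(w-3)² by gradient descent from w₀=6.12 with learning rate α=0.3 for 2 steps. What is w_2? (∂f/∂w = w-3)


step 1: grad = 6.12-3 = 3.12; w = 6.12 - 0.3·(3.12) = 5.184
step 2: grad = 5.184-3 = 2.184; w = 5.184 - 0.3·(2.184) = 4.5288

4.5288


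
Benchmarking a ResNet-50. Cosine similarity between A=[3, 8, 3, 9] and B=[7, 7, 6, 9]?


A·B = 3·7 + 8·7 + 3·6 + 9·9 = 176
‖A‖ = √163 = 12.7671, ‖B‖ = √215 = 14.6629
cos = 176/(√163·√215) = 176/√35045 = 0.9402

0.9402


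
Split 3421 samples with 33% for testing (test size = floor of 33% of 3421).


Test = ⌊3421·33/100⌋ = 1128
Train = 3421 - 1128 = 2293

Train: 2293, Test: 1128


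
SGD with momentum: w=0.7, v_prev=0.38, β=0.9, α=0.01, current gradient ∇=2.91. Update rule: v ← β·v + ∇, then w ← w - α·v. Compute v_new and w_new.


v_new = 0.9·0.38 + 2.91 = 0.342 + 2.91 = 3.252
w_new = 0.7 - 0.01·3.252 = 0.7 - 0.03252 = 0.66748

v_new=3.252, w_new=0.66748


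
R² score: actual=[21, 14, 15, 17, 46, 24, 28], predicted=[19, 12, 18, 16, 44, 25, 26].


ȳ = 23.5714
SS_res = Σ(y-ŷ)² = 27
SS_tot = Σ(y-ȳ)² = 737.71
R² = 1 - SS_res/SS_tot = 1 - 0.0366 = 0.9634

0.9634


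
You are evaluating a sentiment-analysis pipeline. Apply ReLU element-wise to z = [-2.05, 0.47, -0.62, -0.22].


ReLU(-2.05) = max(0, -2.05) = 0.0
ReLU(0.47) = max(0, 0.47) = 0.47
ReLU(-0.62) = max(0, -0.62) = 0.0
ReLU(-0.22) = max(0, -0.22) = 0.0
result = [0.0, 0.47, 0.0, 0.0]

[0.0, 0.47, 0.0, 0.0]


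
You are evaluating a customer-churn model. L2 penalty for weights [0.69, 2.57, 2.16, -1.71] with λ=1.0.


‖w‖₂² = (0.69)² + (2.57)² + (2.16)² + (-1.71)²
     = 0.4761 + 6.6049 + 4.6656 + 2.9241
     = 14.6707
λ·‖w‖₂² = 1.0·14.6707 = 14.6707

14.6707


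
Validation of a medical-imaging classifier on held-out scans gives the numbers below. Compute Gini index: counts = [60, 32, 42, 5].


Probabilities: [60/139, 32/139, 42/139, 5/139] ≈ [0.4317, 0.2302, 0.3022, 0.036]
Σpᵢ² = (3600 + 1024 + 1764 + 25)/139² = 6413/19321
Gini = 1 - Σpᵢ² = 1 - 6413/19321 = 0.6681

0.6681


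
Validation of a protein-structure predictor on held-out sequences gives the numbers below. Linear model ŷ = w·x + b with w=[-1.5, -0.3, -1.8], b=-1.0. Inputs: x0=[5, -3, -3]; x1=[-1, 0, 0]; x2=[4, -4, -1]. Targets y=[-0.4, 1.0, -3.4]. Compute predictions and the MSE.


ŷ0 = (-1.5)·(5) + (-0.3)·(-3) + (-1.8)·(-3) - 1.0 = -2.2
ŷ1 = (-1.5)·(-1) + (-0.3)·(0) + (-1.8)·(0) - 1.0 = 0.5
ŷ2 = (-1.5)·(4) + (-0.3)·(-4) + (-1.8)·(-1) - 1.0 = -4.0
errors² = [3.24, 0.25, 0.36]
MSE = 3.8500/3 = 1.2833

1.2833


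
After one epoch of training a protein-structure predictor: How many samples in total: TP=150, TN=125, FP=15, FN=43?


Total = TP + TN + FP + FN
= 150 + 125 + 15 + 43
= 333
(Predicted positive: 165, predicted negative: 168)

333


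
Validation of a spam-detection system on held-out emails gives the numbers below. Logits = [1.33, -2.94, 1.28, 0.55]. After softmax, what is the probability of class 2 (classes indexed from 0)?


Exponentials: e^1.33=3.781, e^-2.94=0.0529, e^1.28=3.5966, e^0.55=1.7333
Sum = 9.1638
Softmax = [0.4126, 0.0058, 0.3925, 0.1891]
p[2] = 3.5966/9.1638 = 0.3925

0.3925


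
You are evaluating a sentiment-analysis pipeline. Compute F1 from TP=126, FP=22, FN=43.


Precision = 126/148 = 0.8514
Recall = 126/169 = 0.7456
F1 = 2·P·R/(P+R) = 2·TP/(2·TP+FP+FN) = 252/(252+22+43) = 252/317 = 0.795

0.795


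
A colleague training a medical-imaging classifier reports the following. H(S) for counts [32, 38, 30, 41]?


Probabilities: [32/141, 38/141, 30/141, 41/141] ≈ [0.227, 0.2695, 0.2128, 0.2908]
H = -((32/141)·log₂(32/141) + (38/141)·log₂(38/141) + (30/141)·log₂(30/141) + (41/141)·log₂(41/141))
  = 1.9886 bits

1.9886 bits


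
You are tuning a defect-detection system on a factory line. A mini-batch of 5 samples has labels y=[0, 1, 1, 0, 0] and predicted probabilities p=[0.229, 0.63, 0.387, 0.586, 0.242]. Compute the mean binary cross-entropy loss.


L[0] = -ln(1-0.229) = -ln(0.771) = 0.2601
L[1] = -ln(0.63) = 0.462
L[2] = -ln(0.387) = 0.9493
L[3] = -ln(1-0.586) = -ln(0.414) = 0.8819
L[4] = -ln(1-0.242) = -ln(0.758) = 0.2771
mean = (0.2601 + 0.462 + 0.9493 + 0.8819 + 0.2771)/5 = 0.5661

0.5661


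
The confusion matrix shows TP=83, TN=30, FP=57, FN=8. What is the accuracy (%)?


Accuracy = (TP+TN)/(TP+TN+FP+FN)
= (83+30)/(178)
= 113/178 = 63.48%

63.48%


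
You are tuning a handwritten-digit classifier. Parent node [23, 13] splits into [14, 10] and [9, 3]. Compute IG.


Parent = [23, 13], H_parent = 0.9436
H_left = 0.9799 (n=24), H_right = 0.8113 (n=12)
H_children = (24/36)·0.9799 + (12/36)·0.8113 = 0.9237
IG = 0.9436 - 0.9237 = 0.0199

0.0199


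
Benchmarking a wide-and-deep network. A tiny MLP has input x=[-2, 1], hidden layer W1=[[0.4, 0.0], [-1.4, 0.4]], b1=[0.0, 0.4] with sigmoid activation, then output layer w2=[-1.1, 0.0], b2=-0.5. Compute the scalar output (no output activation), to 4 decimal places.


z1[0] = (0.4)·(-2) + (0.0)·(1) + 0.0 = -0.8
z1[1] = (-1.4)·(-2) + (0.4)·(1) + 0.4 = 3.6
h = sigmoid(z1) = [0.31, 0.9734]
output = (-1.1)·(0.31) + (0.0)·(0.9734) - 0.5 = -0.841

-0.841


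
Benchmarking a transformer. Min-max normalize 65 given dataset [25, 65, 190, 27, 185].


min=25, max=190
(65-25)/(190-25) = 40/165 = 0.2424

0.2424


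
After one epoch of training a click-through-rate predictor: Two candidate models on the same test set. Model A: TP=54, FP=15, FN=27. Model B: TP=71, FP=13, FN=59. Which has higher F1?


Model A: P=54/69=0.7826, R=54/81=0.6667, F1=2PR/(P+R)=2TP/(2TP+FP+FN)=108/150=0.72
Model B: P=71/84=0.8452, R=71/130=0.5462, F1=2PR/(P+R)=2TP/(2TP+FP+FN)=142/214=0.6636
0.72 > 0.6636 → Model A

Model A


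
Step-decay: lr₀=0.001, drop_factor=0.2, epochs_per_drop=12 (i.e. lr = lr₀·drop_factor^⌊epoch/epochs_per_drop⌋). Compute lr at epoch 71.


n_drops = ⌊71/12⌋ = 5
lr = 0.001·0.2^5 = 0.001·0.00032 = 0.00000032

0.00000032


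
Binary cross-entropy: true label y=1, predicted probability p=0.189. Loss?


BCE = -[y·ln(p) + (1-y)·ln(1-p)]
= -1·ln(0.189) - 0
= -ln(0.189) = 1.666

1.666


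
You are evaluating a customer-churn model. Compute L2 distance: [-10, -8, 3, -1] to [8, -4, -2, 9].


d = √((-10-8)² + (-8+ 4)² + (3+ 2)² + (-1-9)²)
  = √(324 + 16 + 25 + 100)
  = √465 = 21.5639

21.5639


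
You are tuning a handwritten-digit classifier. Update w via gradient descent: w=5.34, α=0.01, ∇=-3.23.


w_new = w - α·∇
= 5.34 - 0.01·-3.23
= 5.34 + 0.0323
= 5.3723

5.3723


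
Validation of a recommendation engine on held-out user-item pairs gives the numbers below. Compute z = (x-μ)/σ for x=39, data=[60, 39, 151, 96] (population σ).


μ = 86.5, σ = 42.4529
z = (39 - 86.5)/42.4529 = -1.1189

-1.1189


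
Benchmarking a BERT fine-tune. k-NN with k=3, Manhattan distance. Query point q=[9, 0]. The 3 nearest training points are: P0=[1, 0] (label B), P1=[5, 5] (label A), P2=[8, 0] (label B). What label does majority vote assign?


d(q,P0) = 8  (label B)
d(q,P1) = 9  (label A)
d(q,P2) = 1  (label B)
Votes: A=1, B=2
Majority → B

B


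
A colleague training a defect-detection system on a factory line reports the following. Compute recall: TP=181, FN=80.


Recall = TP/(TP+FN)
= 181/(181+80)
= 181/261 = 69.35%

69.35%


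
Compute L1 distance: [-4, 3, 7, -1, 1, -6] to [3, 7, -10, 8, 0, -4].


d = |-4-3| + |3-7| + |7+ 10| + |-1-8| + |1-0| + |-6+ 4|
  = 7 + 4 + 17 + 9 + 1 + 2
  = 40

40


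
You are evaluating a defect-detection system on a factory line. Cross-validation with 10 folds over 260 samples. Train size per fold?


Fold size = 260/10 = 26
Training per fold = 260 - 26 = 234

234


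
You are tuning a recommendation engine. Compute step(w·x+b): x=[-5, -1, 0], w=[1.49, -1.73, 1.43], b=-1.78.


z = (-5)·(1.49) + (-1)·(-1.73) + (0)·(1.43) - 1.78
  = -7.5
step(z) = 0 (z<0)

0


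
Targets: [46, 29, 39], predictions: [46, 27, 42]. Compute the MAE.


Absolute errors: |46-46|=0, |29-27|=2, |39-42|=3
Sum = 5
MAE = 5/3 = 5/3

5/3


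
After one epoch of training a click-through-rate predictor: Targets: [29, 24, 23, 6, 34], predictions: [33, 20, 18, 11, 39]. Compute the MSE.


Squared errors: (29-33)²=16, (24-20)²=16, (23-18)²=25, (6-11)²=25, (34-39)²=25
Sum = 107
MSE = 107/5 = 107/5

107/5


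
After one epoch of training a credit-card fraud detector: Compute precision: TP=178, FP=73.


Precision = TP/(TP+FP)
= 178/(178+73)
= 178/251 = 70.92%

70.92%


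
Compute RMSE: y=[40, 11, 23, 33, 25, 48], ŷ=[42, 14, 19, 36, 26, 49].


MSE = 40/6 = 6.6667
RMSE = √(40/6) = 2.582

2.582


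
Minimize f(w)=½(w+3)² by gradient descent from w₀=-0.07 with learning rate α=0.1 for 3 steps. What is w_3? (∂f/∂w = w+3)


step 1: grad = -0.07+3 = 2.93; w = -0.07 - 0.1·(2.93) = -0.363
step 2: grad = -0.363+3 = 2.637; w = -0.363 - 0.1·(2.637) = -0.6267
step 3: grad = -0.6267+3 = 2.3733; w = -0.6267 - 0.1·(2.3733) = -0.86403

-0.86403


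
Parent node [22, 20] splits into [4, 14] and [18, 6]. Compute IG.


Parent = [22, 20], H_parent = 0.9984
H_left = 0.7642 (n=18), H_right = 0.8113 (n=24)
H_children = (18/42)·0.7642 + (24/42)·0.8113 = 0.7911
IG = 0.9984 - 0.7911 = 0.2073

0.2073


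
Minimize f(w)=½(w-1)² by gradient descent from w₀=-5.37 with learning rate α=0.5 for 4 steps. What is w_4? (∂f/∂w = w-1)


step 1: grad = -5.37-1 = -6.37; w = -5.37 - 0.5·(-6.37) = -2.185
step 2: grad = -2.185-1 = -3.185; w = -2.185 - 0.5·(-3.185) = -0.5925
step 3: grad = -0.5925-1 = -1.5925; w = -0.5925 - 0.5·(-1.5925) = 0.20375
step 4: grad = 0.20375-1 = -0.79625; w = 0.20375 - 0.5·(-0.79625) = 0.601875

0.601875


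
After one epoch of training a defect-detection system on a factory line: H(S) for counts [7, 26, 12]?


Probabilities: [7/45, 26/45, 12/45] ≈ [0.1556, 0.5778, 0.2667]
H = -((7/45)·log₂(7/45) + (26/45)·log₂(26/45) + (12/45)·log₂(12/45))
  = 1.3834 bits

1.3834 bits


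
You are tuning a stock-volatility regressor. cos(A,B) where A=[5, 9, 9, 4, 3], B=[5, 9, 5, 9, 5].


A·B = 5·5 + 9·9 + 9·5 + 4·9 + 3·5 = 202
‖A‖ = √212 = 14.5602, ‖B‖ = √237 = 15.3948
cos = 202/(√212·√237) = 202/√50244 = 0.9012

0.9012


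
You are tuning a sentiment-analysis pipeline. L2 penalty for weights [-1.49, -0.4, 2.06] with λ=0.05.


‖w‖₂² = (-1.49)² + (-0.4)² + (2.06)²
     = 2.2201 + 0.16 + 4.2436
     = 6.6237
λ·‖w‖₂² = 0.05·6.6237 = 0.331185

0.331185


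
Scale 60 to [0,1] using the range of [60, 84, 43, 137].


min=43, max=137
(60-43)/(137-43) = 17/94 = 0.1809

0.1809


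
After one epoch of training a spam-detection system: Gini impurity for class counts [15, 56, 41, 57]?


Probabilities: [15/169, 56/169, 41/169, 57/169] ≈ [0.0888, 0.3314, 0.2426, 0.3373]
Σpᵢ² = (225 + 3136 + 1681 + 3249)/169² = 8291/28561
Gini = 1 - Σpᵢ² = 1 - 8291/28561 = 0.7097

0.7097


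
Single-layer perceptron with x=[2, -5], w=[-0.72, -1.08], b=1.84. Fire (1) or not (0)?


z = (2)·(-0.72) + (-5)·(-1.08) + 1.84
  = 5.8
step(z) = 1 (z≥0)

1


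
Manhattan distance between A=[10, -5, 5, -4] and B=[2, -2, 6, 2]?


d = |10-2| + |-5+ 2| + |5-6| + |-4-2|
  = 8 + 3 + 1 + 6
  = 18

18


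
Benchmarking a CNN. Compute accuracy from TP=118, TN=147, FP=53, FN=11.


Accuracy = (TP+TN)/(TP+TN+FP+FN)
= (118+147)/(329)
= 265/329 = 80.55%

80.55%


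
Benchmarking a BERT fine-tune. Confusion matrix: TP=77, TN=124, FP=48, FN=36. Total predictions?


Total = TP + TN + FP + FN
= 77 + 124 + 48 + 36
= 285
(Predicted positive: 125, predicted negative: 160)

285


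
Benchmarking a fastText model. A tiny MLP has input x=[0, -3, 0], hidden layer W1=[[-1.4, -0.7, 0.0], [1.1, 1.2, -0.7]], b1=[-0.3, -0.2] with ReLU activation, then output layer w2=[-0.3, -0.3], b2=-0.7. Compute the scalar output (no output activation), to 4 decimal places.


z1[0] = (-1.4)·(0) + (-0.7)·(-3) + (0.0)·(0) - 0.3 = 1.8
z1[1] = (1.1)·(0) + (1.2)·(-3) + (-0.7)·(0) - 0.2 = -3.8
h = ReLU(z1) = [1.8, 0.0]
output = (-0.3)·(1.8) + (-0.3)·(0.0) - 0.7 = -1.24

-1.24


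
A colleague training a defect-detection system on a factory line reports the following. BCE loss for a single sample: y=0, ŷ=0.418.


BCE = -[y·ln(p) + (1-y)·ln(1-p)]
= -0 - 1·ln(1-0.418)
= -ln(0.582) = 0.5413

0.5413


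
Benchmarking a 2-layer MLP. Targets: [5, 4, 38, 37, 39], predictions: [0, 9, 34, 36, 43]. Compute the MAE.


Absolute errors: |5-0|=5, |4-9|=5, |38-34|=4, |37-36|=1, |39-43|=4
Sum = 19
MAE = 19/5 = 19/5

19/5


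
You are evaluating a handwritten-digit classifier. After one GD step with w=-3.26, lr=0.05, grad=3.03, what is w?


w_new = w - α·∇
= -3.26 - 0.05·3.03
= -3.26 - 0.1515
= -3.4115

-3.4115


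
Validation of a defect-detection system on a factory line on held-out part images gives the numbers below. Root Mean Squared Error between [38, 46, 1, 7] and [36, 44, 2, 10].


MSE = 18/4 = 4.5
RMSE = √(18/4) = 2.1213

2.1213


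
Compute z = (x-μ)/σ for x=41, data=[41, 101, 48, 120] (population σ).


μ = 77.5, σ = 33.7676
z = (41 - 77.5)/33.7676 = -1.0809

-1.0809


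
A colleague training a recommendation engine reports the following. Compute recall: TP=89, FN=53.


Recall = TP/(TP+FN)
= 89/(89+53)
= 89/142 = 62.68%

62.68%


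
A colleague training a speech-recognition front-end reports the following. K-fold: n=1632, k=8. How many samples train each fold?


Fold size = 1632/8 = 204
Training per fold = 1632 - 204 = 1428

1428


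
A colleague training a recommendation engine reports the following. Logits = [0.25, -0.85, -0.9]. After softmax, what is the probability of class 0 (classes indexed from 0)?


Exponentials: e^0.25=1.284, e^-0.85=0.4274, e^-0.9=0.4066
Sum = 2.118
Softmax = [0.6062, 0.2018, 0.192]
p[0] = 1.284/2.118 = 0.6062

0.6062


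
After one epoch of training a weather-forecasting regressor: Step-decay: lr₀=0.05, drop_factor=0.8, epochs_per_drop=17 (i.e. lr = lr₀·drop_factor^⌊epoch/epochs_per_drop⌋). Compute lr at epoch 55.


n_drops = ⌊55/17⌋ = 3
lr = 0.05·0.8^3 = 0.05·0.512 = 0.0256

0.0256


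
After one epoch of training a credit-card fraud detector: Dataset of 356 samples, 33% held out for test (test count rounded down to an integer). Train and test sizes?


Test = ⌊356·33/100⌋ = 117
Train = 356 - 117 = 239

Train: 239, Test: 117


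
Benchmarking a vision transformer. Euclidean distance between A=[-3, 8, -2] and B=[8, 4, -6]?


d = √((-3-8)² + (8-4)² + (-2+ 6)²)
  = √(121 + 16 + 16)
  = √153 = 12.3693

12.3693


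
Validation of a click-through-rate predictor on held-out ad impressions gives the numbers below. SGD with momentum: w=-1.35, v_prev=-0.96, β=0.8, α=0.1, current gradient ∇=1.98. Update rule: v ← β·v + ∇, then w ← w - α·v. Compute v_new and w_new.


v_new = 0.8·-0.96 + 1.98 = -0.768 + 1.98 = 1.212
w_new = -1.35 - 0.1·1.212 = -1.35 - 0.1212 = -1.4712

v_new=1.212, w_new=-1.4712


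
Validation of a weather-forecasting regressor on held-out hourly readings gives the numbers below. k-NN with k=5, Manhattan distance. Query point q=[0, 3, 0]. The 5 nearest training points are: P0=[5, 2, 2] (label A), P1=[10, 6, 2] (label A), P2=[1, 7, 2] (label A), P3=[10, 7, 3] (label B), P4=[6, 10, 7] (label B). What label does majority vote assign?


d(q,P0) = 8  (label A)
d(q,P1) = 15  (label A)
d(q,P2) = 7  (label A)
d(q,P3) = 17  (label B)
d(q,P4) = 20  (label B)
Votes: A=3, B=2
Majority → A

A


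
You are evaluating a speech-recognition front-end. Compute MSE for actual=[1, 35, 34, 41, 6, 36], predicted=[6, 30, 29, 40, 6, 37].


Squared errors: (1-6)²=25, (35-30)²=25, (34-29)²=25, (41-40)²=1, (6-6)²=0, (36-37)²=1
Sum = 77
MSE = 77/6 = 77/6

77/6


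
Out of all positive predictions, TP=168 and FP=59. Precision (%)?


Precision = TP/(TP+FP)
= 168/(168+59)
= 168/227 = 74.01%

74.01%


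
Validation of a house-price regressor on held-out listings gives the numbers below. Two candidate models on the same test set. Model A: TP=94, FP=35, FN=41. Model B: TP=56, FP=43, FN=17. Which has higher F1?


Model A: P=94/129=0.7287, R=94/135=0.6963, F1=2PR/(P+R)=2TP/(2TP+FP+FN)=188/264=0.7121
Model B: P=56/99=0.5657, R=56/73=0.7671, F1=2PR/(P+R)=2TP/(2TP+FP+FN)=112/172=0.6512
0.7121 > 0.6512 → Model A

Model A


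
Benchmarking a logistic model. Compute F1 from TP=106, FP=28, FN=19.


Precision = 106/134 = 0.791
Recall = 106/125 = 0.848
F1 = 2·P·R/(P+R) = 2·TP/(2·TP+FP+FN) = 212/(212+28+19) = 212/259 = 0.8185

0.8185


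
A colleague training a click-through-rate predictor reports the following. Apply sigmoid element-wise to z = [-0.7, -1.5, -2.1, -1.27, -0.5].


σ(-0.7) = 1/(1+e^0.7) = 0.3318
σ(-1.5) = 1/(1+e^1.5) = 0.1824
σ(-2.1) = 1/(1+e^2.1) = 0.1091
σ(-1.27) = 1/(1+e^1.27) = 0.2193
σ(-0.5) = 1/(1+e^0.5) = 0.3775
result = [0.3318, 0.1824, 0.1091, 0.2193, 0.3775]

[0.3318, 0.1824, 0.1091, 0.2193, 0.3775]


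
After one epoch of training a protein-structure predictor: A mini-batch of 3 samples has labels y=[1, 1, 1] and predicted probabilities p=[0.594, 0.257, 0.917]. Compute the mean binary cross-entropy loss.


L[0] = -ln(0.594) = 0.5209
L[1] = -ln(0.257) = 1.3587
L[2] = -ln(0.917) = 0.0866
mean = (0.5209 + 1.3587 + 0.0866)/3 = 0.6554

0.6554


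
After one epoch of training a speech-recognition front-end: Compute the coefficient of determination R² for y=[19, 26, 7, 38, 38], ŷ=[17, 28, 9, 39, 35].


ȳ = 25.6
SS_res = Σ(y-ŷ)² = 22
SS_tot = Σ(y-ȳ)² = 697.2
R² = 1 - SS_res/SS_tot = 1 - 0.0316 = 0.9684

0.9684


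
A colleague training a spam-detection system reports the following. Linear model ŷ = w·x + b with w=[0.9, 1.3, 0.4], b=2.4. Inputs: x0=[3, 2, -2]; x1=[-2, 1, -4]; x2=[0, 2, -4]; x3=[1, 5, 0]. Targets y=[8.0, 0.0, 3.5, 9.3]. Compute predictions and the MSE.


ŷ0 = (0.9)·(3) + (1.3)·(2) + (0.4)·(-2) + 2.4 = 6.9
ŷ1 = (0.9)·(-2) + (1.3)·(1) + (0.4)·(-4) + 2.4 = 0.3
ŷ2 = (0.9)·(0) + (1.3)·(2) + (0.4)·(-4) + 2.4 = 3.4
ŷ3 = (0.9)·(1) + (1.3)·(5) + (0.4)·(0) + 2.4 = 9.8
errors² = [1.21, 0.09, 0.01, 0.25]
MSE = 1.5600/4 = 0.39

0.39


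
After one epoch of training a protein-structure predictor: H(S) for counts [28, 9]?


Probabilities: [28/37, 9/37] ≈ [0.7568, 0.2432]
H = -((28/37)·log₂(28/37) + (9/37)·log₂(9/37))
  = 0.8004 bits

0.8004 bits


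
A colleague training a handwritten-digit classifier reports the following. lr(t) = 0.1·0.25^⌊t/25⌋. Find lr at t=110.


n_drops = ⌊110/25⌋ = 4
lr = 0.1·0.25^4 = 0.1·0.00390625 = 0.000390625

0.000390625


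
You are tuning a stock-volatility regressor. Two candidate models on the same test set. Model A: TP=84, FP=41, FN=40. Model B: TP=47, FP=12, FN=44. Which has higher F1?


Model A: P=84/125=0.672, R=84/124=0.6774, F1=2PR/(P+R)=2TP/(2TP+FP+FN)=168/249=0.6747
Model B: P=47/59=0.7966, R=47/91=0.5165, F1=2PR/(P+R)=2TP/(2TP+FP+FN)=94/150=0.6267
0.6747 > 0.6267 → Model A

Model A


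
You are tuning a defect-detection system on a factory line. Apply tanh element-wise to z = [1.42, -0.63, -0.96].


tanh(1.42) = 0.8896
tanh(-0.63) = -0.5581
tanh(-0.96) = -0.7443
result = [0.8896, -0.5581, -0.7443]

[0.8896, -0.5581, -0.7443]


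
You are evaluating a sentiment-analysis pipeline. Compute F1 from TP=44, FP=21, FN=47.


Precision = 44/65 = 0.6769
Recall = 44/91 = 0.4835
F1 = 2·P·R/(P+R) = 2·TP/(2·TP+FP+FN) = 88/(88+21+47) = 88/156 = 0.5641

0.5641


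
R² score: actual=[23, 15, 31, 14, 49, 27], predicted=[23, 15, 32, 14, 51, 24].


ȳ = 26.5
SS_res = Σ(y-ŷ)² = 14
SS_tot = Σ(y-ȳ)² = 827.5
R² = 1 - SS_res/SS_tot = 1 - 0.0169 = 0.9831

0.9831


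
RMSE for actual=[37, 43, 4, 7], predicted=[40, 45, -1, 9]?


MSE = 42/4 = 10.5
RMSE = √(42/4) = 3.2404

3.2404


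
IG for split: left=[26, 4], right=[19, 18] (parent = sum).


Parent = [45, 22], H_parent = 0.9132
H_left = 0.5665 (n=30), H_right = 0.9995 (n=37)
H_children = (30/67)·0.5665 + (37/67)·0.9995 = 0.8056
IG = 0.9132 - 0.8056 = 0.1076

0.1076


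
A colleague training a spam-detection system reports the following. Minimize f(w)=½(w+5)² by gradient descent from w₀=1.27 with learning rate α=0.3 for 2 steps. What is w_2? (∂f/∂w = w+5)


step 1: grad = 1.27+5 = 6.27; w = 1.27 - 0.3·(6.27) = -0.611
step 2: grad = -0.611+5 = 4.389; w = -0.611 - 0.3·(4.389) = -1.9277

-1.9277


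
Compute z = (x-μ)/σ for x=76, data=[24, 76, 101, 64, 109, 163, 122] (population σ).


μ = 94.1429, σ = 41.3052
z = (76 - 94.1429)/41.3052 = -0.4392

-0.4392


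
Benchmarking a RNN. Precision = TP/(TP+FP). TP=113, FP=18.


Precision = TP/(TP+FP)
= 113/(113+18)
= 113/131 = 86.26%

86.26%


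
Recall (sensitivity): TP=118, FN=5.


Recall = TP/(TP+FN)
= 118/(118+5)
= 118/123 = 95.93%

95.93%


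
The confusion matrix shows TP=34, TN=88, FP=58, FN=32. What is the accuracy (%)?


Accuracy = (TP+TN)/(TP+TN+FP+FN)
= (34+88)/(212)
= 122/212 = 57.55%

57.55%


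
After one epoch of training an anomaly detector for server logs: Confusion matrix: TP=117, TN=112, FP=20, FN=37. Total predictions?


Total = TP + TN + FP + FN
= 117 + 112 + 20 + 37
= 286
(Predicted positive: 137, predicted negative: 149)

286


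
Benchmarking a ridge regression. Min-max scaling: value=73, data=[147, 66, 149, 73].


min=66, max=149
(73-66)/(149-66) = 7/83 = 0.0843

0.0843


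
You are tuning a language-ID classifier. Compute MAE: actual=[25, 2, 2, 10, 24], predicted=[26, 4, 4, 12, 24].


Absolute errors: |25-26|=1, |2-4|=2, |2-4|=2, |10-12|=2, |24-24|=0
Sum = 7
MAE = 7/5 = 7/5

7/5


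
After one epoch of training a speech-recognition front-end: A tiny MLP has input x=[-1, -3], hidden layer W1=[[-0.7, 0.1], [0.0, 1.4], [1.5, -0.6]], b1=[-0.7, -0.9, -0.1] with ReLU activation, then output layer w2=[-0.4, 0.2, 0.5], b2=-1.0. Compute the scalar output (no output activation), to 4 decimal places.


z1[0] = (-0.7)·(-1) + (0.1)·(-3) - 0.7 = -0.3
z1[1] = (0.0)·(-1) + (1.4)·(-3) - 0.9 = -5.1
z1[2] = (1.5)·(-1) + (-0.6)·(-3) - 0.1 = 0.2
h = ReLU(z1) = [0.0, 0.0, 0.2]
output = (-0.4)·(0.0) + (0.2)·(0.0) + (0.5)·(0.2) - 1.0 = -0.9

-0.9


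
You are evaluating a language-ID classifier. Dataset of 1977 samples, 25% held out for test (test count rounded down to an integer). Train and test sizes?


Test = ⌊1977·25/100⌋ = 494
Train = 1977 - 494 = 1483

Train: 1483, Test: 494


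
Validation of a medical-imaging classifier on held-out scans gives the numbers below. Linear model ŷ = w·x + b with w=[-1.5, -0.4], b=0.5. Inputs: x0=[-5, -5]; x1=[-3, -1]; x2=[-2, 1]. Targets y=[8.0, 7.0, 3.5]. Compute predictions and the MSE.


ŷ0 = (-1.5)·(-5) + (-0.4)·(-5) + 0.5 = 10.0
ŷ1 = (-1.5)·(-3) + (-0.4)·(-1) + 0.5 = 5.4
ŷ2 = (-1.5)·(-2) + (-0.4)·(1) + 0.5 = 3.1
errors² = [4.0, 2.56, 0.16]
MSE = 6.7200/3 = 2.24

2.24


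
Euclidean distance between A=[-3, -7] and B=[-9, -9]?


d = √((-3+ 9)² + (-7+ 9)²)
  = √(36 + 4)
  = √40 = 6.3246

6.3246


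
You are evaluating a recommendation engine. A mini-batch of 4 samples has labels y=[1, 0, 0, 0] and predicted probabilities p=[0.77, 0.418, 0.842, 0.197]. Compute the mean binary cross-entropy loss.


L[0] = -ln(0.77) = 0.2614
L[1] = -ln(1-0.418) = -ln(0.582) = 0.5413
L[2] = -ln(1-0.842) = -ln(0.158) = 1.8452
L[3] = -ln(1-0.197) = -ln(0.803) = 0.2194
mean = (0.2614 + 0.5413 + 1.8452 + 0.2194)/4 = 0.7168

0.7168


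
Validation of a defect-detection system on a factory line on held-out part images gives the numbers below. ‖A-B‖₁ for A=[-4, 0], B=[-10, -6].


d = |-4+ 10| + |0+ 6|
  = 6 + 6
  = 12

12


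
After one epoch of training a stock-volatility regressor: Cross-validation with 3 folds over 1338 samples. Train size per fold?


Fold size = 1338/3 = 446
Training per fold = 1338 - 446 = 892

892


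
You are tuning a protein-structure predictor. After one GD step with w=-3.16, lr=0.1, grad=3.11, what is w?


w_new = w - α·∇
= -3.16 - 0.1·3.11
= -3.16 - 0.311
= -3.471

-3.471


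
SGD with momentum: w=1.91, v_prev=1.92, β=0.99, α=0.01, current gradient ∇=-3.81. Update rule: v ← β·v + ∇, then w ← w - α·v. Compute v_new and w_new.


v_new = 0.99·1.92 - 3.81 = 1.9008 - 3.81 = -1.9092
w_new = 1.91 - 0.01·-1.9092 = 1.91 + 0.019092 = 1.929092

v_new=-1.9092, w_new=1.929092


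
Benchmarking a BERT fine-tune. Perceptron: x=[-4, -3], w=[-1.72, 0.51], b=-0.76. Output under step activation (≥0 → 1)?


z = (-4)·(-1.72) + (-3)·(0.51) - 0.76
  = 4.59
step(z) = 1 (z≥0)

1


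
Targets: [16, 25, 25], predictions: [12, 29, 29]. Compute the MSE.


Squared errors: (16-12)²=16, (25-29)²=16, (25-29)²=16
Sum = 48
MSE = 48/3 = 16

16


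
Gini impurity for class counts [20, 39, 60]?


Probabilities: [20/119, 39/119, 60/119] ≈ [0.1681, 0.3277, 0.5042]
Σpᵢ² = (400 + 1521 + 3600)/119² = 5521/14161
Gini = 1 - Σpᵢ² = 1 - 5521/14161 = 0.6101

0.6101


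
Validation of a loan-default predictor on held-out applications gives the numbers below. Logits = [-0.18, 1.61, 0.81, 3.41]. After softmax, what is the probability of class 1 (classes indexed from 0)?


Exponentials: e^-0.18=0.8353, e^1.61=5.0028, e^0.81=2.2479, e^3.41=30.2652
Sum = 38.3512
Softmax = [0.0218, 0.1304, 0.0586, 0.7892]
p[1] = 5.0028/38.3512 = 0.1304

0.1304


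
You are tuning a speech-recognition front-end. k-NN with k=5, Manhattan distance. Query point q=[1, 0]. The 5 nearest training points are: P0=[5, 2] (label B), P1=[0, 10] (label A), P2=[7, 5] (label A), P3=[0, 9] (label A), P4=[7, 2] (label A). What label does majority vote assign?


d(q,P0) = 6  (label B)
d(q,P1) = 11  (label A)
d(q,P2) = 11  (label A)
d(q,P3) = 10  (label A)
d(q,P4) = 8  (label A)
Votes: A=4, B=1
Majority → A

A


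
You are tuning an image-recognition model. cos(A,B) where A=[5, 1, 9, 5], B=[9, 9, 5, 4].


A·B = 5·9 + 1·9 + 9·5 + 5·4 = 119
‖A‖ = √132 = 11.4891, ‖B‖ = √203 = 14.2478
cos = 119/(√132·√203) = 119/√26796 = 0.727

0.727


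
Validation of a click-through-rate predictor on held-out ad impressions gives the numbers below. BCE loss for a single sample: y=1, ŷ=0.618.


BCE = -[y·ln(p) + (1-y)·ln(1-p)]
= -1·ln(0.618) - 0
= -ln(0.618) = 0.4813

0.4813


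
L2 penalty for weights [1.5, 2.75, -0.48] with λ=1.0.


‖w‖₂² = (1.5)² + (2.75)² + (-0.48)²
     = 2.25 + 7.5625 + 0.2304
     = 10.0429
λ·‖w‖₂² = 1.0·10.0429 = 10.0429

10.0429


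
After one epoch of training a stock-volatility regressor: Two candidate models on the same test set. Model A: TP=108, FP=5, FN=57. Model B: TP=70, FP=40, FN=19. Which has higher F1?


Model A: P=108/113=0.9558, R=108/165=0.6545, F1=2PR/(P+R)=2TP/(2TP+FP+FN)=216/278=0.777
Model B: P=70/110=0.6364, R=70/89=0.7865, F1=2PR/(P+R)=2TP/(2TP+FP+FN)=140/199=0.7035
0.777 > 0.7035 → Model A

Model A
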